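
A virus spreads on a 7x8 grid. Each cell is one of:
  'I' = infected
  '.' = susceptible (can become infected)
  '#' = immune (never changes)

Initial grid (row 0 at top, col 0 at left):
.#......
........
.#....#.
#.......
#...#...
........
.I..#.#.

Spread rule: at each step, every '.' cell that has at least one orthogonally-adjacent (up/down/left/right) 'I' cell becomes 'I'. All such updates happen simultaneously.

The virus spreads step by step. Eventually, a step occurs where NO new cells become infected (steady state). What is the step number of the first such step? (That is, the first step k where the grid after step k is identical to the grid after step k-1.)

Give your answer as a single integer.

Answer: 13

Derivation:
Step 0 (initial): 1 infected
Step 1: +3 new -> 4 infected
Step 2: +4 new -> 8 infected
Step 3: +3 new -> 11 infected
Step 4: +3 new -> 14 infected
Step 5: +3 new -> 17 infected
Step 6: +6 new -> 23 infected
Step 7: +7 new -> 30 infected
Step 8: +7 new -> 37 infected
Step 9: +5 new -> 42 infected
Step 10: +3 new -> 45 infected
Step 11: +2 new -> 47 infected
Step 12: +1 new -> 48 infected
Step 13: +0 new -> 48 infected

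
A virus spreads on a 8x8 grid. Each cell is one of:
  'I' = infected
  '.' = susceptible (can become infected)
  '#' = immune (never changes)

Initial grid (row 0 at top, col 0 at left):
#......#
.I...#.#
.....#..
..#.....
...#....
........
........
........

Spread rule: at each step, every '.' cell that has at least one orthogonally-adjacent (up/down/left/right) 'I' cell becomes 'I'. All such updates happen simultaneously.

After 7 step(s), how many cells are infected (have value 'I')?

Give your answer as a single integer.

Step 0 (initial): 1 infected
Step 1: +4 new -> 5 infected
Step 2: +5 new -> 10 infected
Step 3: +5 new -> 15 infected
Step 4: +6 new -> 21 infected
Step 5: +5 new -> 26 infected
Step 6: +7 new -> 33 infected
Step 7: +7 new -> 40 infected

Answer: 40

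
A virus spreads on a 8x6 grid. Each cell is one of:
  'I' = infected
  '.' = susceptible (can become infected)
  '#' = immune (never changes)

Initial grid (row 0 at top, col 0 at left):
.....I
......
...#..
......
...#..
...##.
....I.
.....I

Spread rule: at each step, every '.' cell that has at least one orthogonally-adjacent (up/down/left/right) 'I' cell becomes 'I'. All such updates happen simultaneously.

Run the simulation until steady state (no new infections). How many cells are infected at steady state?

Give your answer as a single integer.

Answer: 44

Derivation:
Step 0 (initial): 3 infected
Step 1: +5 new -> 8 infected
Step 2: +6 new -> 14 infected
Step 3: +8 new -> 22 infected
Step 4: +8 new -> 30 infected
Step 5: +8 new -> 38 infected
Step 6: +4 new -> 42 infected
Step 7: +2 new -> 44 infected
Step 8: +0 new -> 44 infected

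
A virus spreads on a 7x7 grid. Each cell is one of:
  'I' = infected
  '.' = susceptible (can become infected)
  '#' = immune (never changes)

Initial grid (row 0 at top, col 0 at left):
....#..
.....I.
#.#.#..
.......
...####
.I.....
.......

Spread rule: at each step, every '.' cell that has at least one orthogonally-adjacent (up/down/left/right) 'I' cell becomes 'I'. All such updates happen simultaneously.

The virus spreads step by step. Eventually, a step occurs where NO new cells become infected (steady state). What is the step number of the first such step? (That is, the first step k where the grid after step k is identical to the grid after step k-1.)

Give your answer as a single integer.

Step 0 (initial): 2 infected
Step 1: +8 new -> 10 infected
Step 2: +10 new -> 20 infected
Step 3: +10 new -> 30 infected
Step 4: +5 new -> 35 infected
Step 5: +4 new -> 39 infected
Step 6: +2 new -> 41 infected
Step 7: +0 new -> 41 infected

Answer: 7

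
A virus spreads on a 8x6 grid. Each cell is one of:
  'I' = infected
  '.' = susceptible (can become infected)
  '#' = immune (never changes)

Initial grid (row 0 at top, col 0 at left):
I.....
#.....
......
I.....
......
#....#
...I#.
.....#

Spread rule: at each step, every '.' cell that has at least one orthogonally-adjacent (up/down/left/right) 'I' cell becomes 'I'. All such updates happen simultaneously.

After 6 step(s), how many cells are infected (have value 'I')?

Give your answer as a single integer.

Answer: 42

Derivation:
Step 0 (initial): 3 infected
Step 1: +7 new -> 10 infected
Step 2: +11 new -> 21 infected
Step 3: +9 new -> 30 infected
Step 4: +6 new -> 36 infected
Step 5: +4 new -> 40 infected
Step 6: +2 new -> 42 infected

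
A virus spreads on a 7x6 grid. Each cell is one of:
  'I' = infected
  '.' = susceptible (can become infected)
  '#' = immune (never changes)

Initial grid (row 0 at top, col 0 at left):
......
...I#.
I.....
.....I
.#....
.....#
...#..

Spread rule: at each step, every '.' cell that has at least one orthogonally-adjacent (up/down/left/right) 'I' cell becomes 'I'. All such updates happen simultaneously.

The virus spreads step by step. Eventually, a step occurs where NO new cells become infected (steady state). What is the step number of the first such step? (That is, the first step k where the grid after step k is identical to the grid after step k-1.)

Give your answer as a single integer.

Answer: 7

Derivation:
Step 0 (initial): 3 infected
Step 1: +9 new -> 12 infected
Step 2: +11 new -> 23 infected
Step 3: +6 new -> 29 infected
Step 4: +5 new -> 34 infected
Step 5: +3 new -> 37 infected
Step 6: +1 new -> 38 infected
Step 7: +0 new -> 38 infected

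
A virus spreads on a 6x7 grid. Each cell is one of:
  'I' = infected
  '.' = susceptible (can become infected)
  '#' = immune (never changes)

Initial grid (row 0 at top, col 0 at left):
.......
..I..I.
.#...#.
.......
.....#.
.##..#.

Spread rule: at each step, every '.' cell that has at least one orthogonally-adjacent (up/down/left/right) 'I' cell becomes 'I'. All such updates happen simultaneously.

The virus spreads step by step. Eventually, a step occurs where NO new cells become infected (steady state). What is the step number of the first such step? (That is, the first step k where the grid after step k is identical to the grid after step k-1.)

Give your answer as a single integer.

Step 0 (initial): 2 infected
Step 1: +7 new -> 9 infected
Step 2: +9 new -> 18 infected
Step 3: +7 new -> 25 infected
Step 4: +6 new -> 31 infected
Step 5: +4 new -> 35 infected
Step 6: +1 new -> 36 infected
Step 7: +0 new -> 36 infected

Answer: 7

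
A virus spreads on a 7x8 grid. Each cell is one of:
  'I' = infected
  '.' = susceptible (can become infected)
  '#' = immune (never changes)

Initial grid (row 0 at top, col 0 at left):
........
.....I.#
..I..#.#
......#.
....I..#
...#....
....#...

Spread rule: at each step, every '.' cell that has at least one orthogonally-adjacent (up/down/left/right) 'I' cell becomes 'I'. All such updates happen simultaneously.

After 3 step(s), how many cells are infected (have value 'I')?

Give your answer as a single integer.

Step 0 (initial): 3 infected
Step 1: +11 new -> 14 infected
Step 2: +14 new -> 28 infected
Step 3: +9 new -> 37 infected

Answer: 37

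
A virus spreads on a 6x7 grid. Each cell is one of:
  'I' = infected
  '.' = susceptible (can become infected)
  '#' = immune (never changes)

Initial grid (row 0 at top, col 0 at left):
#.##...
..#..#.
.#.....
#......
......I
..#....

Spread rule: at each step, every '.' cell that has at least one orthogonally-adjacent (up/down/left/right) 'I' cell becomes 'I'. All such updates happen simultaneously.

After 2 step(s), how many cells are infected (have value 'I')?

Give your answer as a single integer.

Answer: 8

Derivation:
Step 0 (initial): 1 infected
Step 1: +3 new -> 4 infected
Step 2: +4 new -> 8 infected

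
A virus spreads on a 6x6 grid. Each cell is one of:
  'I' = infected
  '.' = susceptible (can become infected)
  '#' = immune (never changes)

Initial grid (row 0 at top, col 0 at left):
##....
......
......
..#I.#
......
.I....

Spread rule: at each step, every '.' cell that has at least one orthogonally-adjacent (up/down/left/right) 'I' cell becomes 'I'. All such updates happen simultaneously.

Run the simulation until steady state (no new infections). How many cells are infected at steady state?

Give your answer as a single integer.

Step 0 (initial): 2 infected
Step 1: +6 new -> 8 infected
Step 2: +8 new -> 16 infected
Step 3: +8 new -> 24 infected
Step 4: +6 new -> 30 infected
Step 5: +2 new -> 32 infected
Step 6: +0 new -> 32 infected

Answer: 32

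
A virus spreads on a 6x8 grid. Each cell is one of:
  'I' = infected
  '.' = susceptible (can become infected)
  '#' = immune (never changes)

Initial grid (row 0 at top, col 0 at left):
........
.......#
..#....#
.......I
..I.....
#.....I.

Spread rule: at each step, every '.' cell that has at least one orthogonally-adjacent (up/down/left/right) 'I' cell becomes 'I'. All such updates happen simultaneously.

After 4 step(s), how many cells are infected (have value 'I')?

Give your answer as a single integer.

Answer: 34

Derivation:
Step 0 (initial): 3 infected
Step 1: +9 new -> 12 infected
Step 2: +10 new -> 22 infected
Step 3: +6 new -> 28 infected
Step 4: +6 new -> 34 infected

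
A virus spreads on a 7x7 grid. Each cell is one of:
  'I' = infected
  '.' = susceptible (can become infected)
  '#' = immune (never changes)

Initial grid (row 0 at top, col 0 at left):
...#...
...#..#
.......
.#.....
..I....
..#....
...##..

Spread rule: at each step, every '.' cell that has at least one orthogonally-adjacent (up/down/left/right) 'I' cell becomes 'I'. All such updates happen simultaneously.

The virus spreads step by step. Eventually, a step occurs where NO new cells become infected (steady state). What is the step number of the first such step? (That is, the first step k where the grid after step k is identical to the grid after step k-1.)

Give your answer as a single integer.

Answer: 9

Derivation:
Step 0 (initial): 1 infected
Step 1: +3 new -> 4 infected
Step 2: +6 new -> 10 infected
Step 3: +9 new -> 19 infected
Step 4: +9 new -> 28 infected
Step 5: +7 new -> 35 infected
Step 6: +5 new -> 40 infected
Step 7: +1 new -> 41 infected
Step 8: +1 new -> 42 infected
Step 9: +0 new -> 42 infected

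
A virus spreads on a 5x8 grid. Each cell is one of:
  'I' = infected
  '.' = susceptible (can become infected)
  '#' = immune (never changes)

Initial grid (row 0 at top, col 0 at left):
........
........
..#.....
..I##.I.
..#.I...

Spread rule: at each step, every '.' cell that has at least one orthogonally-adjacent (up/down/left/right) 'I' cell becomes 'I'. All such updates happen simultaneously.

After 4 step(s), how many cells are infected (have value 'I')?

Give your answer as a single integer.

Answer: 31

Derivation:
Step 0 (initial): 3 infected
Step 1: +7 new -> 10 infected
Step 2: +7 new -> 17 infected
Step 3: +7 new -> 24 infected
Step 4: +7 new -> 31 infected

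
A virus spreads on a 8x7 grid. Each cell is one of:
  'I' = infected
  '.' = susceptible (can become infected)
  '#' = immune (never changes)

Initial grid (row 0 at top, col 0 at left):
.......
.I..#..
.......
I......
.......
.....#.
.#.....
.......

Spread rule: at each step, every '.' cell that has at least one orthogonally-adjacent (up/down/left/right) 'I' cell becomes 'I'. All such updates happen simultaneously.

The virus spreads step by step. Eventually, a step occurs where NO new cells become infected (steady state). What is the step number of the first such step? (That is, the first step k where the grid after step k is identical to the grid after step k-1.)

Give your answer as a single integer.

Step 0 (initial): 2 infected
Step 1: +7 new -> 9 infected
Step 2: +7 new -> 16 infected
Step 3: +6 new -> 22 infected
Step 4: +6 new -> 28 infected
Step 5: +7 new -> 35 infected
Step 6: +8 new -> 43 infected
Step 7: +4 new -> 47 infected
Step 8: +3 new -> 50 infected
Step 9: +2 new -> 52 infected
Step 10: +1 new -> 53 infected
Step 11: +0 new -> 53 infected

Answer: 11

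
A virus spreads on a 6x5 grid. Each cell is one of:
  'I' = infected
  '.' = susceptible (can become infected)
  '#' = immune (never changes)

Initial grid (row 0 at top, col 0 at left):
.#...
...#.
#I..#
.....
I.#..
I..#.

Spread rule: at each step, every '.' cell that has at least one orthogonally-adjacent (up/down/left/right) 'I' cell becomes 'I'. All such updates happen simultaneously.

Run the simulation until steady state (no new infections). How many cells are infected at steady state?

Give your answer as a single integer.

Step 0 (initial): 3 infected
Step 1: +6 new -> 9 infected
Step 2: +5 new -> 14 infected
Step 3: +3 new -> 17 infected
Step 4: +3 new -> 20 infected
Step 5: +2 new -> 22 infected
Step 6: +2 new -> 24 infected
Step 7: +0 new -> 24 infected

Answer: 24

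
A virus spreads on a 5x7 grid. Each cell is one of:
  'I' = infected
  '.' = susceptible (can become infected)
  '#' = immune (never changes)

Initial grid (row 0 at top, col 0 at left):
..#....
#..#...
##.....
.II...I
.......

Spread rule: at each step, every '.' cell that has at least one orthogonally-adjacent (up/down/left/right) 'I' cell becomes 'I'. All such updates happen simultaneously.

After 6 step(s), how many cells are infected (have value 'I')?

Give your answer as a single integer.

Step 0 (initial): 3 infected
Step 1: +8 new -> 11 infected
Step 2: +8 new -> 19 infected
Step 3: +5 new -> 24 infected
Step 4: +3 new -> 27 infected
Step 5: +2 new -> 29 infected
Step 6: +1 new -> 30 infected

Answer: 30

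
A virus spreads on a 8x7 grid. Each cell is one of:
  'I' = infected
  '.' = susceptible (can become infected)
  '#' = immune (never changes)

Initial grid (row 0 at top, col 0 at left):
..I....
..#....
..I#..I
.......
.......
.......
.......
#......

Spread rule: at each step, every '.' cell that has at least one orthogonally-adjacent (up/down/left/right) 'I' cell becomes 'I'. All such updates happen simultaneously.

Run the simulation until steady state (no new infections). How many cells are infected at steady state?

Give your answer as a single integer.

Step 0 (initial): 3 infected
Step 1: +7 new -> 10 infected
Step 2: +13 new -> 23 infected
Step 3: +10 new -> 33 infected
Step 4: +7 new -> 40 infected
Step 5: +7 new -> 47 infected
Step 6: +5 new -> 52 infected
Step 7: +1 new -> 53 infected
Step 8: +0 new -> 53 infected

Answer: 53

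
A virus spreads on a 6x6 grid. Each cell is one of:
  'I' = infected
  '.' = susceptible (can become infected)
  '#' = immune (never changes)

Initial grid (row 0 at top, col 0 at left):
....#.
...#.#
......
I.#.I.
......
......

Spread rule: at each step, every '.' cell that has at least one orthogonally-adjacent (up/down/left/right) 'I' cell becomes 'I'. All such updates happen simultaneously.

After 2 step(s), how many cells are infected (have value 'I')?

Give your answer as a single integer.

Answer: 19

Derivation:
Step 0 (initial): 2 infected
Step 1: +7 new -> 9 infected
Step 2: +10 new -> 19 infected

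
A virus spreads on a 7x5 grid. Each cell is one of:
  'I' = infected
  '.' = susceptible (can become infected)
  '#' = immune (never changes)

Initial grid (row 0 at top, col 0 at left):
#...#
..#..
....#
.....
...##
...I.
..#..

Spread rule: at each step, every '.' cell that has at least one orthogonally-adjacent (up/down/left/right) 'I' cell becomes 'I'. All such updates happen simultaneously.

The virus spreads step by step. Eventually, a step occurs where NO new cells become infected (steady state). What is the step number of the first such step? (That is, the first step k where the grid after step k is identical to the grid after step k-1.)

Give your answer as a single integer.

Answer: 9

Derivation:
Step 0 (initial): 1 infected
Step 1: +3 new -> 4 infected
Step 2: +3 new -> 7 infected
Step 3: +4 new -> 11 infected
Step 4: +5 new -> 16 infected
Step 5: +4 new -> 20 infected
Step 6: +3 new -> 23 infected
Step 7: +4 new -> 27 infected
Step 8: +1 new -> 28 infected
Step 9: +0 new -> 28 infected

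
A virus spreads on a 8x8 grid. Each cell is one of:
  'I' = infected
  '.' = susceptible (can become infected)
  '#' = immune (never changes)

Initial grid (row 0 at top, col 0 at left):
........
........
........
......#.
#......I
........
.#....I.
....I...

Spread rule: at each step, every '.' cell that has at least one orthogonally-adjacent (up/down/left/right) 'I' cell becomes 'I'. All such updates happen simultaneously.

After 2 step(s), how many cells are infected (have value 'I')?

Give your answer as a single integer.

Step 0 (initial): 3 infected
Step 1: +10 new -> 13 infected
Step 2: +7 new -> 20 infected

Answer: 20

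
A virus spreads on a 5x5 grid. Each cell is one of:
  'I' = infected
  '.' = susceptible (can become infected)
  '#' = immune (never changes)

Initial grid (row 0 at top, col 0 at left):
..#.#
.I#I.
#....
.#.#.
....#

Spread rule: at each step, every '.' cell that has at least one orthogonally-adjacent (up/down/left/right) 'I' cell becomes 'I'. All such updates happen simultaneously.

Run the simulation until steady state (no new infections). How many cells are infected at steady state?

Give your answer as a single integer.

Step 0 (initial): 2 infected
Step 1: +6 new -> 8 infected
Step 2: +3 new -> 11 infected
Step 3: +2 new -> 13 infected
Step 4: +1 new -> 14 infected
Step 5: +2 new -> 16 infected
Step 6: +1 new -> 17 infected
Step 7: +1 new -> 18 infected
Step 8: +0 new -> 18 infected

Answer: 18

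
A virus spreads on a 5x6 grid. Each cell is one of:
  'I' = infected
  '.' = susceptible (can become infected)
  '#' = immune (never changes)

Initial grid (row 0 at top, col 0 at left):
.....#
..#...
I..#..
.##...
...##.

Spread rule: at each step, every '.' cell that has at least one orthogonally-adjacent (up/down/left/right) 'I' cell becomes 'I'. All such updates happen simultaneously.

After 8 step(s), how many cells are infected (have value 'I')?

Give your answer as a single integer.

Step 0 (initial): 1 infected
Step 1: +3 new -> 4 infected
Step 2: +4 new -> 8 infected
Step 3: +2 new -> 10 infected
Step 4: +2 new -> 12 infected
Step 5: +1 new -> 13 infected
Step 6: +2 new -> 15 infected
Step 7: +1 new -> 16 infected
Step 8: +2 new -> 18 infected

Answer: 18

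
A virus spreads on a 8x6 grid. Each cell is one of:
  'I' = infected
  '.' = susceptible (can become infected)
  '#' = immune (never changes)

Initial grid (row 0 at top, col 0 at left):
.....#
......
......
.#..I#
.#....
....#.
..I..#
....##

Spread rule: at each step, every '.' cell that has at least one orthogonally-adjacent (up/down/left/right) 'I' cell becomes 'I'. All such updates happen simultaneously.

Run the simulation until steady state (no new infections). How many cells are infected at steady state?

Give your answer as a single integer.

Answer: 40

Derivation:
Step 0 (initial): 2 infected
Step 1: +7 new -> 9 infected
Step 2: +13 new -> 22 infected
Step 3: +7 new -> 29 infected
Step 4: +4 new -> 33 infected
Step 5: +4 new -> 37 infected
Step 6: +2 new -> 39 infected
Step 7: +1 new -> 40 infected
Step 8: +0 new -> 40 infected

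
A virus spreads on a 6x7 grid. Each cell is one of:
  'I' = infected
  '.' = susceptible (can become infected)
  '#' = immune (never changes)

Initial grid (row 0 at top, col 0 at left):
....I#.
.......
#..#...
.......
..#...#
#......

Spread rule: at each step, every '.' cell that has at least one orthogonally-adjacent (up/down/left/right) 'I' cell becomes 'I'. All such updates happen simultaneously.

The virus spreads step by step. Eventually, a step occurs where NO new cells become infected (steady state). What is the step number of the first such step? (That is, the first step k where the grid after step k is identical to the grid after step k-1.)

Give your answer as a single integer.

Answer: 9

Derivation:
Step 0 (initial): 1 infected
Step 1: +2 new -> 3 infected
Step 2: +4 new -> 7 infected
Step 3: +5 new -> 12 infected
Step 4: +8 new -> 20 infected
Step 5: +7 new -> 27 infected
Step 6: +3 new -> 30 infected
Step 7: +4 new -> 34 infected
Step 8: +2 new -> 36 infected
Step 9: +0 new -> 36 infected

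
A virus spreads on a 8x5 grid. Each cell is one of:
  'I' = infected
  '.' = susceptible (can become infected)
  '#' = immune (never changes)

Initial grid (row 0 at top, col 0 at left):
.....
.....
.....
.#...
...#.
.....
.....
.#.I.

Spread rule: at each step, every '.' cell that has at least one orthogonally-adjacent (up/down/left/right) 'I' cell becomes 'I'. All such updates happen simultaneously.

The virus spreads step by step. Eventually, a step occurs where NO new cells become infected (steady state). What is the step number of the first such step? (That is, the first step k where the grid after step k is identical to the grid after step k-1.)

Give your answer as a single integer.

Step 0 (initial): 1 infected
Step 1: +3 new -> 4 infected
Step 2: +3 new -> 7 infected
Step 3: +3 new -> 10 infected
Step 4: +4 new -> 14 infected
Step 5: +5 new -> 19 infected
Step 6: +4 new -> 23 infected
Step 7: +5 new -> 28 infected
Step 8: +5 new -> 33 infected
Step 9: +3 new -> 36 infected
Step 10: +1 new -> 37 infected
Step 11: +0 new -> 37 infected

Answer: 11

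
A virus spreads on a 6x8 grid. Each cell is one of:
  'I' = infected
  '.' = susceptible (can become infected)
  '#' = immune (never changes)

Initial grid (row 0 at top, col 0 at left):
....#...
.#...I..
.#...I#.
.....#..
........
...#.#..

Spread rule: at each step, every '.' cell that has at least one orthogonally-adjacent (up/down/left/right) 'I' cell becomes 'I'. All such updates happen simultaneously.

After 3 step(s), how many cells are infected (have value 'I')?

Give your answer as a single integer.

Answer: 18

Derivation:
Step 0 (initial): 2 infected
Step 1: +4 new -> 6 infected
Step 2: +5 new -> 11 infected
Step 3: +7 new -> 18 infected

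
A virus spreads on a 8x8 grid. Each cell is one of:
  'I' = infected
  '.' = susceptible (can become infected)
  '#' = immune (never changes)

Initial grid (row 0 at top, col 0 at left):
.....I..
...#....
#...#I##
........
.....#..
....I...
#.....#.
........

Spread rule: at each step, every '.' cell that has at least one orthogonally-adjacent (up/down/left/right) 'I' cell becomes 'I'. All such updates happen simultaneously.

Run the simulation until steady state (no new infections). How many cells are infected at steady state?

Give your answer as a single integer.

Step 0 (initial): 3 infected
Step 1: +8 new -> 11 infected
Step 2: +12 new -> 23 infected
Step 3: +11 new -> 34 infected
Step 4: +11 new -> 45 infected
Step 5: +7 new -> 52 infected
Step 6: +4 new -> 56 infected
Step 7: +0 new -> 56 infected

Answer: 56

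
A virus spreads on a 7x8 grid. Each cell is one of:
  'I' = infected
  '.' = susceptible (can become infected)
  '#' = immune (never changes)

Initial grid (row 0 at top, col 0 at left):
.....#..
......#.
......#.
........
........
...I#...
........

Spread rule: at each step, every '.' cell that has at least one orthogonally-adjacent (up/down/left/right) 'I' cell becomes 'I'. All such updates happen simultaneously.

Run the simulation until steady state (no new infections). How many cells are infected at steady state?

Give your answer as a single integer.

Step 0 (initial): 1 infected
Step 1: +3 new -> 4 infected
Step 2: +6 new -> 10 infected
Step 3: +8 new -> 18 infected
Step 4: +10 new -> 28 infected
Step 5: +10 new -> 38 infected
Step 6: +7 new -> 45 infected
Step 7: +3 new -> 48 infected
Step 8: +2 new -> 50 infected
Step 9: +1 new -> 51 infected
Step 10: +1 new -> 52 infected
Step 11: +0 new -> 52 infected

Answer: 52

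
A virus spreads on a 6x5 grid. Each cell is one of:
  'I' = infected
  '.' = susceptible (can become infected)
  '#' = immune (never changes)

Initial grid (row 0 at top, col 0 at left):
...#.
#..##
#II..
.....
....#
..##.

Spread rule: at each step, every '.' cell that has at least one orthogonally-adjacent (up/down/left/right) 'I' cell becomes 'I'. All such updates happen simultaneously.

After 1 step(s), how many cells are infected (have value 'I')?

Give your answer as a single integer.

Step 0 (initial): 2 infected
Step 1: +5 new -> 7 infected

Answer: 7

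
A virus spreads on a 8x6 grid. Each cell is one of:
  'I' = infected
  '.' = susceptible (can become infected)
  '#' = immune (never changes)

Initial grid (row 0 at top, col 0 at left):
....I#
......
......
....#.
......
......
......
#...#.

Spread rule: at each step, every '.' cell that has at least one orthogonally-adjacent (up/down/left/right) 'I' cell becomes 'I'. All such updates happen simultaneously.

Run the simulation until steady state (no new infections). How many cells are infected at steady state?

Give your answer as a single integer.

Step 0 (initial): 1 infected
Step 1: +2 new -> 3 infected
Step 2: +4 new -> 7 infected
Step 3: +4 new -> 11 infected
Step 4: +5 new -> 16 infected
Step 5: +5 new -> 21 infected
Step 6: +6 new -> 27 infected
Step 7: +6 new -> 33 infected
Step 8: +6 new -> 39 infected
Step 9: +3 new -> 42 infected
Step 10: +2 new -> 44 infected
Step 11: +0 new -> 44 infected

Answer: 44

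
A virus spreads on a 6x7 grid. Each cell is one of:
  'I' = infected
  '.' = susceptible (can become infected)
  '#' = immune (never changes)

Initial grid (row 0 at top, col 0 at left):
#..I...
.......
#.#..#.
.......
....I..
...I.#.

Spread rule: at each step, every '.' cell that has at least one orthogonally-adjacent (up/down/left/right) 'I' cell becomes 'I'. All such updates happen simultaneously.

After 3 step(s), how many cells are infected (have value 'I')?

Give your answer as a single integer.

Answer: 30

Derivation:
Step 0 (initial): 3 infected
Step 1: +8 new -> 11 infected
Step 2: +11 new -> 22 infected
Step 3: +8 new -> 30 infected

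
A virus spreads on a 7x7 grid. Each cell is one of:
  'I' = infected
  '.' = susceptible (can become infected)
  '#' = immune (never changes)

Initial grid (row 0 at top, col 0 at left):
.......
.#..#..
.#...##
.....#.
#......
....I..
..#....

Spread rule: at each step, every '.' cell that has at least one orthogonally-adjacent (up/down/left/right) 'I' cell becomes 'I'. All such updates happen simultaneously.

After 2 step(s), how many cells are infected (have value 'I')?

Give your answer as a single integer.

Answer: 12

Derivation:
Step 0 (initial): 1 infected
Step 1: +4 new -> 5 infected
Step 2: +7 new -> 12 infected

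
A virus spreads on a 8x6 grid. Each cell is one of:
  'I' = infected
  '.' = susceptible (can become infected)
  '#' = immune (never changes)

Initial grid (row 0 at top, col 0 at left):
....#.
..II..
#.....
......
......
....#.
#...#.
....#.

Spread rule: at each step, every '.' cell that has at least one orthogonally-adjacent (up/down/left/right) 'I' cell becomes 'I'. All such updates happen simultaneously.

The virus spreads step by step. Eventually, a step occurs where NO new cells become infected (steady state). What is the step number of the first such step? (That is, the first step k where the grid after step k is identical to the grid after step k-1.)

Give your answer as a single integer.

Step 0 (initial): 2 infected
Step 1: +6 new -> 8 infected
Step 2: +7 new -> 15 infected
Step 3: +7 new -> 22 infected
Step 4: +6 new -> 28 infected
Step 5: +5 new -> 33 infected
Step 6: +5 new -> 38 infected
Step 7: +2 new -> 40 infected
Step 8: +2 new -> 42 infected
Step 9: +0 new -> 42 infected

Answer: 9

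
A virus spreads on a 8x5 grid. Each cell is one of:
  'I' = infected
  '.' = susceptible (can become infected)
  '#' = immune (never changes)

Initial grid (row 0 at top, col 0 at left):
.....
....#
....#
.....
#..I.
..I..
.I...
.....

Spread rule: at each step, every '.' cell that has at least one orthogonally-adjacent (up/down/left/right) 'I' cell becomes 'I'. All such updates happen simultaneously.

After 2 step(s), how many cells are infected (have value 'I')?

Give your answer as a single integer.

Answer: 20

Derivation:
Step 0 (initial): 3 infected
Step 1: +8 new -> 11 infected
Step 2: +9 new -> 20 infected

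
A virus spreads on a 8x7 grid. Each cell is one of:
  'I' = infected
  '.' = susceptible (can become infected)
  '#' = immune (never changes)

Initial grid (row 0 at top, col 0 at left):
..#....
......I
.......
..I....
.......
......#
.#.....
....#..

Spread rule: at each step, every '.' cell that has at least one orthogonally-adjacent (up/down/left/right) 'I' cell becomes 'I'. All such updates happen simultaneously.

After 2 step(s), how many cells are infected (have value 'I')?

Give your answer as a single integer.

Step 0 (initial): 2 infected
Step 1: +7 new -> 9 infected
Step 2: +12 new -> 21 infected

Answer: 21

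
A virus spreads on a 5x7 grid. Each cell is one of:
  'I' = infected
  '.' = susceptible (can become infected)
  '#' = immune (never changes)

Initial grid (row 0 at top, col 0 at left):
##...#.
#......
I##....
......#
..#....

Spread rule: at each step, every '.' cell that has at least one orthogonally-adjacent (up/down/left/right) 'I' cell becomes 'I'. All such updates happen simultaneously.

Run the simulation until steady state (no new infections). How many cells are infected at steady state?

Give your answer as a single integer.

Step 0 (initial): 1 infected
Step 1: +1 new -> 2 infected
Step 2: +2 new -> 4 infected
Step 3: +2 new -> 6 infected
Step 4: +1 new -> 7 infected
Step 5: +3 new -> 10 infected
Step 6: +4 new -> 14 infected
Step 7: +5 new -> 19 infected
Step 8: +6 new -> 25 infected
Step 9: +1 new -> 26 infected
Step 10: +1 new -> 27 infected
Step 11: +0 new -> 27 infected

Answer: 27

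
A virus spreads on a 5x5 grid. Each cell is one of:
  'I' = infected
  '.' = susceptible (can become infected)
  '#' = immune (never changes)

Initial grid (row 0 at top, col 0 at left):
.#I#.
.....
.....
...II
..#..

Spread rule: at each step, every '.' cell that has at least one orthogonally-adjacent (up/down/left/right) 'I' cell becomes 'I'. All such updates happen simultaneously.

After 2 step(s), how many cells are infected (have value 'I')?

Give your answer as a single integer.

Answer: 14

Derivation:
Step 0 (initial): 3 infected
Step 1: +6 new -> 9 infected
Step 2: +5 new -> 14 infected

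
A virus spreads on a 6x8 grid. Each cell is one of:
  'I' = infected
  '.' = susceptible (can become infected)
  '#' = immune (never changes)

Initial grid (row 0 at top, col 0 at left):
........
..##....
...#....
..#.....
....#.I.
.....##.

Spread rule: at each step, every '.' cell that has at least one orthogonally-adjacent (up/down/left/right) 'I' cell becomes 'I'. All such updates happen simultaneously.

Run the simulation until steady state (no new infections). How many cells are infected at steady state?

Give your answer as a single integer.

Step 0 (initial): 1 infected
Step 1: +3 new -> 4 infected
Step 2: +4 new -> 8 infected
Step 3: +4 new -> 12 infected
Step 4: +5 new -> 17 infected
Step 5: +4 new -> 21 infected
Step 6: +3 new -> 24 infected
Step 7: +4 new -> 28 infected
Step 8: +4 new -> 32 infected
Step 9: +4 new -> 36 infected
Step 10: +4 new -> 40 infected
Step 11: +1 new -> 41 infected
Step 12: +0 new -> 41 infected

Answer: 41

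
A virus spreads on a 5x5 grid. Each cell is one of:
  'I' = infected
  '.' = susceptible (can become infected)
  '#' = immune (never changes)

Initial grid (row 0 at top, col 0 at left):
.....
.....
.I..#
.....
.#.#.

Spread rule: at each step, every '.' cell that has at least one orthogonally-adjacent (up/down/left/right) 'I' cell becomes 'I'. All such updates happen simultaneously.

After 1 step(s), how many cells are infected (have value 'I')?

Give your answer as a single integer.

Answer: 5

Derivation:
Step 0 (initial): 1 infected
Step 1: +4 new -> 5 infected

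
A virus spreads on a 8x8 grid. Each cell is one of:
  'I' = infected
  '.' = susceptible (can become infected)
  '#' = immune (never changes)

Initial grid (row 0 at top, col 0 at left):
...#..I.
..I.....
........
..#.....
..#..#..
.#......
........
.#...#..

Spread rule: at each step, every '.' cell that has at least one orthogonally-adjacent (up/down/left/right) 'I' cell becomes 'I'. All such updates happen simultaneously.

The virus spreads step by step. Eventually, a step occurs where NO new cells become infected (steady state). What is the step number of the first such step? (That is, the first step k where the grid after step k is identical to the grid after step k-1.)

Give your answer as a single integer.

Step 0 (initial): 2 infected
Step 1: +7 new -> 9 infected
Step 2: +9 new -> 18 infected
Step 3: +8 new -> 26 infected
Step 4: +7 new -> 33 infected
Step 5: +5 new -> 38 infected
Step 6: +7 new -> 45 infected
Step 7: +7 new -> 52 infected
Step 8: +5 new -> 57 infected
Step 9: +0 new -> 57 infected

Answer: 9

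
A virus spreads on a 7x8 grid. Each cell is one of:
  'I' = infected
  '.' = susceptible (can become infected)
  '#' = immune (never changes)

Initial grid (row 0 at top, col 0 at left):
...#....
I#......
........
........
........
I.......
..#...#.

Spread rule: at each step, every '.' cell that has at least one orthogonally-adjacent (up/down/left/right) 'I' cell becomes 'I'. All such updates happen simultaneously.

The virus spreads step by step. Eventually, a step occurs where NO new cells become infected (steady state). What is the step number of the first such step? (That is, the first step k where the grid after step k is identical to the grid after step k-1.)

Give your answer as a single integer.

Step 0 (initial): 2 infected
Step 1: +5 new -> 7 infected
Step 2: +6 new -> 13 infected
Step 3: +5 new -> 18 infected
Step 4: +6 new -> 24 infected
Step 5: +6 new -> 30 infected
Step 6: +6 new -> 36 infected
Step 7: +6 new -> 42 infected
Step 8: +6 new -> 48 infected
Step 9: +3 new -> 51 infected
Step 10: +1 new -> 52 infected
Step 11: +0 new -> 52 infected

Answer: 11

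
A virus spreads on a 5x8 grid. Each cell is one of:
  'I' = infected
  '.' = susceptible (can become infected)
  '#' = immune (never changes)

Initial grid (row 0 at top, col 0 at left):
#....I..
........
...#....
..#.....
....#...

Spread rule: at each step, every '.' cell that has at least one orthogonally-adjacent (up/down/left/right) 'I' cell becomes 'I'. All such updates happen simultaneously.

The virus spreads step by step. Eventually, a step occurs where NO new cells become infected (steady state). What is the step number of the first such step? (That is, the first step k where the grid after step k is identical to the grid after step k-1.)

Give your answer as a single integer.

Answer: 10

Derivation:
Step 0 (initial): 1 infected
Step 1: +3 new -> 4 infected
Step 2: +5 new -> 9 infected
Step 3: +6 new -> 15 infected
Step 4: +6 new -> 21 infected
Step 5: +5 new -> 26 infected
Step 6: +4 new -> 30 infected
Step 7: +3 new -> 33 infected
Step 8: +2 new -> 35 infected
Step 9: +1 new -> 36 infected
Step 10: +0 new -> 36 infected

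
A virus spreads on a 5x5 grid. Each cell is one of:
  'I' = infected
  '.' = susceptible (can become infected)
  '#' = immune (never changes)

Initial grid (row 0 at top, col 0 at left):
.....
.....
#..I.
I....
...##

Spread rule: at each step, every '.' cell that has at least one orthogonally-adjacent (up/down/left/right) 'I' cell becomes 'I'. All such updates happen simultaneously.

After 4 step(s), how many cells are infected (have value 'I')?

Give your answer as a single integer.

Step 0 (initial): 2 infected
Step 1: +6 new -> 8 infected
Step 2: +7 new -> 15 infected
Step 3: +4 new -> 19 infected
Step 4: +2 new -> 21 infected

Answer: 21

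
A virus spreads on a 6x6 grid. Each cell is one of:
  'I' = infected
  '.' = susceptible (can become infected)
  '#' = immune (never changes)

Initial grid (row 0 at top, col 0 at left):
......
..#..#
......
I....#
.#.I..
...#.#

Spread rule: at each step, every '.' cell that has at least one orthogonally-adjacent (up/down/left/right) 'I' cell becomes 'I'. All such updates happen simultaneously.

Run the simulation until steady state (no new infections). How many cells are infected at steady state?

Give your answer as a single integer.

Step 0 (initial): 2 infected
Step 1: +6 new -> 8 infected
Step 2: +9 new -> 17 infected
Step 3: +6 new -> 23 infected
Step 4: +4 new -> 27 infected
Step 5: +2 new -> 29 infected
Step 6: +1 new -> 30 infected
Step 7: +0 new -> 30 infected

Answer: 30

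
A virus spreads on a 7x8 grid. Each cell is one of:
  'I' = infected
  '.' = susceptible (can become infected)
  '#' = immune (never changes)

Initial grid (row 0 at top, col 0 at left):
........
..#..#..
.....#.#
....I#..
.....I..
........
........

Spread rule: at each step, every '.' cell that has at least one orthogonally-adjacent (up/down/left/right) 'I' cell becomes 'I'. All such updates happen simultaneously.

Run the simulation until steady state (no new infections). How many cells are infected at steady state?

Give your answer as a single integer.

Answer: 51

Derivation:
Step 0 (initial): 2 infected
Step 1: +5 new -> 7 infected
Step 2: +9 new -> 16 infected
Step 3: +11 new -> 27 infected
Step 4: +9 new -> 36 infected
Step 5: +8 new -> 44 infected
Step 6: +5 new -> 49 infected
Step 7: +2 new -> 51 infected
Step 8: +0 new -> 51 infected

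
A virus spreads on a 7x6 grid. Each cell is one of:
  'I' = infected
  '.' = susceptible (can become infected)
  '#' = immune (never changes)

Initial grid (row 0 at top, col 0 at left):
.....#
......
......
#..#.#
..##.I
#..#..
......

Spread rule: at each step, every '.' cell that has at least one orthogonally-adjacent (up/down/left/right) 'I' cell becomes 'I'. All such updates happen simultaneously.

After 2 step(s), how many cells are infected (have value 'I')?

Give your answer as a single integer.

Step 0 (initial): 1 infected
Step 1: +2 new -> 3 infected
Step 2: +3 new -> 6 infected

Answer: 6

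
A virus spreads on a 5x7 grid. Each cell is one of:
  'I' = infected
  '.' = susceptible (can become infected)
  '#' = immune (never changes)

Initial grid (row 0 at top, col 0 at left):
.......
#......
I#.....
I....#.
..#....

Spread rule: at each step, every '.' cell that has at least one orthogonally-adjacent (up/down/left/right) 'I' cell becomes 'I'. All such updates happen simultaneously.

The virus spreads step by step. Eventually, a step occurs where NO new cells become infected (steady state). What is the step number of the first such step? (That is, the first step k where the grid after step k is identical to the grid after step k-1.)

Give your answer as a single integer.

Step 0 (initial): 2 infected
Step 1: +2 new -> 4 infected
Step 2: +2 new -> 6 infected
Step 3: +2 new -> 8 infected
Step 4: +4 new -> 12 infected
Step 5: +5 new -> 17 infected
Step 6: +5 new -> 22 infected
Step 7: +5 new -> 27 infected
Step 8: +3 new -> 30 infected
Step 9: +1 new -> 31 infected
Step 10: +0 new -> 31 infected

Answer: 10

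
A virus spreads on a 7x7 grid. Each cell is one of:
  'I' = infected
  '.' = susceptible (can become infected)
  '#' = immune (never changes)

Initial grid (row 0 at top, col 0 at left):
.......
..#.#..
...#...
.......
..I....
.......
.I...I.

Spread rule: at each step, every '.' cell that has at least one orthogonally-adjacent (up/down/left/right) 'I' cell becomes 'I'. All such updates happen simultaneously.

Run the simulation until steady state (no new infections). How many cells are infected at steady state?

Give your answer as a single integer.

Answer: 46

Derivation:
Step 0 (initial): 3 infected
Step 1: +10 new -> 13 infected
Step 2: +11 new -> 24 infected
Step 3: +5 new -> 29 infected
Step 4: +5 new -> 34 infected
Step 5: +4 new -> 38 infected
Step 6: +4 new -> 42 infected
Step 7: +3 new -> 45 infected
Step 8: +1 new -> 46 infected
Step 9: +0 new -> 46 infected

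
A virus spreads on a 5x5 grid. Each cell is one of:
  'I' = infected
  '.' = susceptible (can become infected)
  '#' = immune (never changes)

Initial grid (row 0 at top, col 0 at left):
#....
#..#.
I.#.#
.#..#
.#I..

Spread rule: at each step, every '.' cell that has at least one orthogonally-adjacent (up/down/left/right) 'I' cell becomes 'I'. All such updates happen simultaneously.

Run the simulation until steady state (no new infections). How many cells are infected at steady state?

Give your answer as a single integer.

Answer: 17

Derivation:
Step 0 (initial): 2 infected
Step 1: +4 new -> 6 infected
Step 2: +4 new -> 10 infected
Step 3: +3 new -> 13 infected
Step 4: +1 new -> 14 infected
Step 5: +1 new -> 15 infected
Step 6: +1 new -> 16 infected
Step 7: +1 new -> 17 infected
Step 8: +0 new -> 17 infected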